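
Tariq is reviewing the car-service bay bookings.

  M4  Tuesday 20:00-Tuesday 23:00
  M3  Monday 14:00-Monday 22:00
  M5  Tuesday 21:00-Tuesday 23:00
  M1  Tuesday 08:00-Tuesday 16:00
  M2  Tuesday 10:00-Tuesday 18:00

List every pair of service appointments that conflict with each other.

Two intervals overlap when each starts before the other ends.
Sorted by start: M3, M1, M2, M4, M5.
M1 starts after M3 ends; M3 is clear from here.
M2 starts before M1 ends → M1 and M2 overlap.
M4 starts after M1 ends; M1 is clear from here.
M4 starts after M2 ends; M2 is clear from here.
M5 starts before M4 ends → M4 and M5 overlap.

M1 & M2, M4 & M5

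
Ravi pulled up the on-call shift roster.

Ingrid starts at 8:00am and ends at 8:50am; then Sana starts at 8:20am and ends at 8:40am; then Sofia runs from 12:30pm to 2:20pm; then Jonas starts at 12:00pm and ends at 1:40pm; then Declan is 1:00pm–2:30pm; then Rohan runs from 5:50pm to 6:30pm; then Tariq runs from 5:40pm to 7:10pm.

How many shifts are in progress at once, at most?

3

Sort all start/end points and keep a running count:
8:00am start Ingrid → 1
8:20am start Sana → 2
8:40am end Sana → 1
8:50am end Ingrid → 0
12:00pm start Jonas → 1
12:30pm start Sofia → 2
1:00pm start Declan → 3
1:40pm end Jonas → 2
2:20pm end Sofia → 1
2:30pm end Declan → 0
5:40pm start Tariq → 1
5:50pm start Rohan → 2
6:30pm end Rohan → 1
7:10pm end Tariq → 0
Peak is 3, at 1:00pm (Declan, Jonas, Sofia).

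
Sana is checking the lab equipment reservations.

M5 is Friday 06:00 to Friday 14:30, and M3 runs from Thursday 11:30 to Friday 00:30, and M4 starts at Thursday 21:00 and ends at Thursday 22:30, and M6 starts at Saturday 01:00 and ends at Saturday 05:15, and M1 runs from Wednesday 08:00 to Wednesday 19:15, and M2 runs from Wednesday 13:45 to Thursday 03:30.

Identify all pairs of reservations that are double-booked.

Sorted by start: M1, M2, M3, M4, M5, M6.
M2 starts before M1 ends → M1 and M2 overlap.
M3 starts after M1 ends, so nothing later overlaps M1 either.
M3 starts after M2 ends, so nothing later overlaps M2 either.
M4 starts before M3 ends → M3 and M4 overlap.
M5 starts after M3 ends, so nothing later overlaps M3 either.
M5 starts after M4 ends, so nothing later overlaps M4 either.
M6 starts after M5 ends.

M1 & M2, M3 & M4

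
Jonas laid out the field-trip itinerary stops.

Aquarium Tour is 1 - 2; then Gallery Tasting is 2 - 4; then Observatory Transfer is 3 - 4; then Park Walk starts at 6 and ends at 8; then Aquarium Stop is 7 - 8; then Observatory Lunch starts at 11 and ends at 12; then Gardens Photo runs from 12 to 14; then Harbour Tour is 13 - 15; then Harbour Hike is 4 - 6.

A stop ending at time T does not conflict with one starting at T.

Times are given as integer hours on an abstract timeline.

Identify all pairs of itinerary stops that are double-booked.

Aquarium Stop & Park Walk, Gallery Tasting & Observatory Transfer, Gardens Photo & Harbour Tour

Sorted by start: Aquarium Tour, Gallery Tasting, Observatory Transfer, Harbour Hike, Park Walk, Aquarium Stop, Observatory Lunch, Gardens Photo, Harbour Tour.
Gallery Tasting starts exactly when Aquarium Tour ends (back-to-back, no overlap), so nothing later overlaps Aquarium Tour either.
Observatory Transfer starts before Gallery Tasting ends → Gallery Tasting and Observatory Transfer overlap.
Harbour Hike starts exactly when Gallery Tasting ends (back-to-back, no overlap), so nothing later overlaps Gallery Tasting either.
Harbour Hike starts exactly when Observatory Transfer ends (back-to-back, no overlap), so nothing later overlaps Observatory Transfer either.
Park Walk starts exactly when Harbour Hike ends (back-to-back, no overlap), so nothing later overlaps Harbour Hike either.
Aquarium Stop starts before Park Walk ends → Park Walk and Aquarium Stop overlap.
Observatory Lunch starts after Park Walk ends, so nothing later overlaps Park Walk either.
Observatory Lunch starts after Aquarium Stop ends, so nothing later overlaps Aquarium Stop either.
Gardens Photo starts exactly when Observatory Lunch ends (back-to-back, no overlap), so nothing later overlaps Observatory Lunch either.
Harbour Tour starts before Gardens Photo ends → Gardens Photo and Harbour Tour overlap.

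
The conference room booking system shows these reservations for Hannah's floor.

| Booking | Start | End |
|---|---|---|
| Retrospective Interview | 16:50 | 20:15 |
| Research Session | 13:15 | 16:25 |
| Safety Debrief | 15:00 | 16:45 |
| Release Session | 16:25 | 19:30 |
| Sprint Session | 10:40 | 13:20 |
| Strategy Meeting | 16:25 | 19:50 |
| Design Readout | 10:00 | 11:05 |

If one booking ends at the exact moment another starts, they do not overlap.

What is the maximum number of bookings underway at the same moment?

Walk through starts and ends in time order (an end at T is processed before a start at T):
10:00 start Design Readout → 1
10:40 start Sprint Session → 2
11:05 end Design Readout → 1
13:15 start Research Session → 2
13:20 end Sprint Session → 1
15:00 start Safety Debrief → 2
16:25 end Research Session → 1
16:25 start Release Session → 2
16:25 start Strategy Meeting → 3
16:45 end Safety Debrief → 2
16:50 start Retrospective Interview → 3
19:30 end Release Session → 2
19:50 end Strategy Meeting → 1
20:15 end Retrospective Interview → 0
Peak is 3, at 16:25 (Release Session, Safety Debrief, Strategy Meeting).

3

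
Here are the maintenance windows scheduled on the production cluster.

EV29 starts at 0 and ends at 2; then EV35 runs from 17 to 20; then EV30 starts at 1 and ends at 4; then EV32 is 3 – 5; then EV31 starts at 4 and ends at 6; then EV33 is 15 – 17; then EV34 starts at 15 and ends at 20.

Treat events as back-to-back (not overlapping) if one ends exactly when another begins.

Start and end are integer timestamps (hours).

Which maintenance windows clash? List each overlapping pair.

Sorted by start: EV29, EV30, EV32, EV31, EV33, EV34, EV35.
EV30 starts before EV29 ends → EV29 and EV30 overlap.
EV32 starts after EV29 ends, so EV29 has no further overlaps.
EV32 starts before EV30 ends → EV30 and EV32 overlap.
EV31 starts exactly when EV30 ends (back-to-back, no overlap), so EV30 has no further overlaps.
EV31 starts before EV32 ends → EV32 and EV31 overlap.
EV33 starts after EV32 ends, so EV32 has no further overlaps.
EV33 starts after EV31 ends, so EV31 has no further overlaps.
EV34 starts before EV33 ends → EV33 and EV34 overlap.
EV35 starts exactly when EV33 ends (back-to-back, no overlap).
EV35 starts before EV34 ends → EV34 and EV35 overlap.

EV29 & EV30, EV30 & EV32, EV31 & EV32, EV33 & EV34, EV34 & EV35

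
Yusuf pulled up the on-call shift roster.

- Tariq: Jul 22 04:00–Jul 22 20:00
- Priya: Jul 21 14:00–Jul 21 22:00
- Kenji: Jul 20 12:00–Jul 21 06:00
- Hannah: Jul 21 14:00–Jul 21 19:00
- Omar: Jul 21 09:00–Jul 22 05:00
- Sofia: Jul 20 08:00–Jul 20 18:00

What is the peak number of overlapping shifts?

3

Walk through starts and ends in time order (an end at T is processed before a start at T):
Jul 20 08:00 start Sofia → 1
Jul 20 12:00 start Kenji → 2
Jul 20 18:00 end Sofia → 1
Jul 21 06:00 end Kenji → 0
Jul 21 09:00 start Omar → 1
Jul 21 14:00 start Hannah → 2
Jul 21 14:00 start Priya → 3
Jul 21 19:00 end Hannah → 2
Jul 21 22:00 end Priya → 1
Jul 22 04:00 start Tariq → 2
Jul 22 05:00 end Omar → 1
Jul 22 20:00 end Tariq → 0
Peak is 3, at Jul 21 14:00 (Hannah, Omar, Priya).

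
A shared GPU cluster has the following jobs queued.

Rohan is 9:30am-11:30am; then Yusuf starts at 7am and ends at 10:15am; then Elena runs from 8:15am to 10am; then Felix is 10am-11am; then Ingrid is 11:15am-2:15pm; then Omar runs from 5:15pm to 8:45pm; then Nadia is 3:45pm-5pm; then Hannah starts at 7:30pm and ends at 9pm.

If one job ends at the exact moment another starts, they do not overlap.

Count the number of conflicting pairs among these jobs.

Sorted by start: Yusuf, Elena, Rohan, Felix, Ingrid, Nadia, Omar, Hannah.
Elena starts before Yusuf ends → Yusuf and Elena overlap.
Rohan starts before Yusuf ends → Yusuf and Rohan overlap.
Felix starts before Yusuf ends → Yusuf and Felix overlap.
Ingrid starts after Yusuf ends, so Yusuf has no further overlaps.
Rohan starts before Elena ends → Elena and Rohan overlap.
Felix starts exactly when Elena ends (back-to-back, no overlap), so Elena has no further overlaps.
Felix starts before Rohan ends → Rohan and Felix overlap.
Ingrid starts before Rohan ends → Rohan and Ingrid overlap.
Nadia starts after Rohan ends, so Rohan has no further overlaps.
Ingrid starts after Felix ends, so Felix has no further overlaps.
Nadia starts after Ingrid ends, so Ingrid has no further overlaps.
Omar starts after Nadia ends, so Nadia has no further overlaps.
Hannah starts before Omar ends → Omar and Hannah overlap.
Overlapping pairs: Elena & Rohan, Elena & Yusuf, Felix & Rohan, Felix & Yusuf, Hannah & Omar, Ingrid & Rohan, Rohan & Yusuf — 7 in total.

7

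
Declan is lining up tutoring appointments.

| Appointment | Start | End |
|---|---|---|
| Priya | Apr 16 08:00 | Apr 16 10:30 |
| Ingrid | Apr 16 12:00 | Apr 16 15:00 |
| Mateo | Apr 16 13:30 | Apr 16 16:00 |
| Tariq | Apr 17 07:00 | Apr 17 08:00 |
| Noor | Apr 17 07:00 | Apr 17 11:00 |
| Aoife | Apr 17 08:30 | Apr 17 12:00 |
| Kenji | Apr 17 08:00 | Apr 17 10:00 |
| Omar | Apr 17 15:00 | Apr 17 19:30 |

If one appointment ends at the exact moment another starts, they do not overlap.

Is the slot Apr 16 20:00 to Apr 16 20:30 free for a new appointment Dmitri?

Yes — the slot is free

Priya: ends Apr 16 10:30 at or before Dmitri starts Apr 16 20:00 → clear.
Ingrid: ends Apr 16 15:00 at or before Dmitri starts Apr 16 20:00 → clear.
Mateo: ends Apr 16 16:00 at or before Dmitri starts Apr 16 20:00 → clear.
Tariq: starts Apr 17 07:00 at or after Dmitri ends Apr 16 20:30 → clear.
Noor: starts Apr 17 07:00 at or after Dmitri ends Apr 16 20:30 → clear.
Kenji: starts Apr 17 08:00 at or after Dmitri ends Apr 16 20:30 → clear.
Aoife: starts Apr 17 08:30 at or after Dmitri ends Apr 16 20:30 → clear.
Omar: starts Apr 17 15:00 at or after Dmitri ends Apr 16 20:30 → clear.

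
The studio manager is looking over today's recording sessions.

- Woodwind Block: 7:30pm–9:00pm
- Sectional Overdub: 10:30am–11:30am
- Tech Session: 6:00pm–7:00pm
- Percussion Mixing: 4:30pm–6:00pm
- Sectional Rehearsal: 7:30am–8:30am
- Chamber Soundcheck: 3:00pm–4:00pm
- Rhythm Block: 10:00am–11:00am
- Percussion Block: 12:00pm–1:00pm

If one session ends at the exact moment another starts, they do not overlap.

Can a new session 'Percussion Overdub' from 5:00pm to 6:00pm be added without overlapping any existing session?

No — it overlaps Percussion Mixing

Sectional Rehearsal: ends 8:30am at or before Percussion Overdub starts 5:00pm → clear.
Rhythm Block: ends 11:00am at or before Percussion Overdub starts 5:00pm → clear.
Sectional Overdub: ends 11:30am at or before Percussion Overdub starts 5:00pm → clear.
Percussion Block: ends 1:00pm at or before Percussion Overdub starts 5:00pm → clear.
Chamber Soundcheck: ends 4:00pm at or before Percussion Overdub starts 5:00pm → clear.
Percussion Mixing: starts 4:30pm before Percussion Overdub ends 6:00pm, and ends 6:00pm after Percussion Overdub starts 5:00pm → overlap.
Tech Session: starts 6:00pm at or after Percussion Overdub ends 6:00pm → clear.
Woodwind Block: starts 7:30pm at or after Percussion Overdub ends 6:00pm → clear.
Percussion Overdub overlaps Percussion Mixing.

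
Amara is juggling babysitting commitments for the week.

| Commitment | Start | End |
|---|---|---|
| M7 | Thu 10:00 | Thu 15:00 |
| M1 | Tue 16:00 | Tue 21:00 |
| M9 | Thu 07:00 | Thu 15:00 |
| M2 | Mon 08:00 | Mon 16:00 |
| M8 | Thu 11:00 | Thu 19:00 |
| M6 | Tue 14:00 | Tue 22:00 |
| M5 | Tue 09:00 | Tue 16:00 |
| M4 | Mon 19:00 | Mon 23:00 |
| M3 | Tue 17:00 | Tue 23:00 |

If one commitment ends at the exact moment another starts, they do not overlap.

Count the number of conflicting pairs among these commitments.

7

Check each pair: they overlap iff neither finishes before the other starts.
Sorted by start: M2, M4, M5, M6, M1, M3, M9, M7, M8.
M4 starts after M2 ends; M2 is clear from here.
M5 starts after M4 ends; M4 is clear from here.
M6 starts before M5 ends → M5 and M6 overlap.
M1 starts exactly when M5 ends (back-to-back, no overlap); M5 is clear from here.
M1 starts before M6 ends → M6 and M1 overlap.
M3 starts before M6 ends → M6 and M3 overlap.
M9 starts after M6 ends; M6 is clear from here.
M3 starts before M1 ends → M1 and M3 overlap.
M9 starts after M1 ends; M1 is clear from here.
M9 starts after M3 ends; M3 is clear from here.
M7 starts before M9 ends → M9 and M7 overlap.
M8 starts before M9 ends → M9 and M8 overlap.
M8 starts before M7 ends → M7 and M8 overlap.
Overlapping pairs: M1 & M3, M1 & M6, M3 & M6, M5 & M6, M7 & M8, M7 & M9, M8 & M9 — 7 in total.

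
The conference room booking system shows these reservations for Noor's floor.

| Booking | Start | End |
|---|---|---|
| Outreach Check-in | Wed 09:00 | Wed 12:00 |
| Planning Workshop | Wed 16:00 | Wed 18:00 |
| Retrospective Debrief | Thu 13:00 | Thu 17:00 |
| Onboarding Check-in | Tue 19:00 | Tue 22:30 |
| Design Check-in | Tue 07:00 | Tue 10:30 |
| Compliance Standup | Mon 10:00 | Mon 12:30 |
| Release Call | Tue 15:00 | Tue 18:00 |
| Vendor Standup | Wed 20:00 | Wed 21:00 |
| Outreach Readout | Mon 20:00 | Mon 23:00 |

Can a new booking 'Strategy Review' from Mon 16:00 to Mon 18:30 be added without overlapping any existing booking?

Yes — the slot is free

Compliance Standup: ends Mon 12:30 at or before Strategy Review starts Mon 16:00 → clear.
Outreach Readout: starts Mon 20:00 at or after Strategy Review ends Mon 18:30 → clear.
Design Check-in: starts Tue 07:00 at or after Strategy Review ends Mon 18:30 → clear.
Release Call: starts Tue 15:00 at or after Strategy Review ends Mon 18:30 → clear.
Onboarding Check-in: starts Tue 19:00 at or after Strategy Review ends Mon 18:30 → clear.
Outreach Check-in: starts Wed 09:00 at or after Strategy Review ends Mon 18:30 → clear.
Planning Workshop: starts Wed 16:00 at or after Strategy Review ends Mon 18:30 → clear.
Vendor Standup: starts Wed 20:00 at or after Strategy Review ends Mon 18:30 → clear.
Retrospective Debrief: starts Thu 13:00 at or after Strategy Review ends Mon 18:30 → clear.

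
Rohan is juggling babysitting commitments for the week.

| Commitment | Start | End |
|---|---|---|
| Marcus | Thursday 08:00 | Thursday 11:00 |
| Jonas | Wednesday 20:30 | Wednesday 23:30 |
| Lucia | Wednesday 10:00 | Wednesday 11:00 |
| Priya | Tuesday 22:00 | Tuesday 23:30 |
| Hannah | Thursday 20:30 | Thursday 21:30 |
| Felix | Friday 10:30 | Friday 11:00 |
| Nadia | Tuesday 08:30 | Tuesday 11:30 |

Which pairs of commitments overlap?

none

Sorted by start: Nadia, Priya, Lucia, Jonas, Marcus, Hannah, Felix.
Priya starts after Nadia ends, so Nadia has no further overlaps.
Lucia starts after Priya ends, so Priya has no further overlaps.
Jonas starts after Lucia ends, so Lucia has no further overlaps.
Marcus starts after Jonas ends, so Jonas has no further overlaps.
Hannah starts after Marcus ends, so Marcus has no further overlaps.
Felix starts after Hannah ends.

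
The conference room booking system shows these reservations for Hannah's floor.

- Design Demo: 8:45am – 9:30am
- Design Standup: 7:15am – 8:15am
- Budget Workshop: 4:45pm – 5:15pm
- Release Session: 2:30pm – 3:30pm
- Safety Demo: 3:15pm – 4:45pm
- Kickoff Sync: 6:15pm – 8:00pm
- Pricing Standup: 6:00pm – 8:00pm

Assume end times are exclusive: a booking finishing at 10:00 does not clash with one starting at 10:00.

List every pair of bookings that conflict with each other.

Sorted by start: Design Standup, Design Demo, Release Session, Safety Demo, Budget Workshop, Pricing Standup, Kickoff Sync.
Design Demo starts after Design Standup ends, so nothing later overlaps Design Standup either.
Release Session starts after Design Demo ends, so nothing later overlaps Design Demo either.
Safety Demo starts before Release Session ends → Release Session and Safety Demo overlap.
Budget Workshop starts after Release Session ends, so nothing later overlaps Release Session either.
Budget Workshop starts exactly when Safety Demo ends (back-to-back, no overlap), so nothing later overlaps Safety Demo either.
Pricing Standup starts after Budget Workshop ends, so nothing later overlaps Budget Workshop either.
Kickoff Sync starts before Pricing Standup ends → Pricing Standup and Kickoff Sync overlap.

Kickoff Sync & Pricing Standup, Release Session & Safety Demo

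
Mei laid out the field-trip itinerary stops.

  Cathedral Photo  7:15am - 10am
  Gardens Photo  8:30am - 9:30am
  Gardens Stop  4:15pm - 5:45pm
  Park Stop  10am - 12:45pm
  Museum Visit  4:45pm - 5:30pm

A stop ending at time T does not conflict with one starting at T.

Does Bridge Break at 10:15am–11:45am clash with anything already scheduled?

Cathedral Photo: ends 10am at or before Bridge Break starts 10:15am → clear.
Gardens Photo: ends 9:30am at or before Bridge Break starts 10:15am → clear.
Park Stop: starts 10am before Bridge Break ends 11:45am, and ends 12:45pm after Bridge Break starts 10:15am → overlap.
Gardens Stop: starts 4:15pm at or after Bridge Break ends 11:45am → clear.
Museum Visit: starts 4:45pm at or after Bridge Break ends 11:45am → clear.
Bridge Break overlaps Park Stop.

Yes — it overlaps Park Stop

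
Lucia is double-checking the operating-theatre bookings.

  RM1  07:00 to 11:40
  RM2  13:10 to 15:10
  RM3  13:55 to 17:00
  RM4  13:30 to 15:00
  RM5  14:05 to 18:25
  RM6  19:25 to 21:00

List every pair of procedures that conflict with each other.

Sorted by start: RM1, RM2, RM4, RM3, RM5, RM6.
RM2 starts after RM1 ends, so RM1 has no further overlaps.
RM4 starts before RM2 ends → RM2 and RM4 overlap.
RM3 starts before RM2 ends → RM2 and RM3 overlap.
RM5 starts before RM2 ends → RM2 and RM5 overlap.
RM6 starts after RM2 ends.
RM3 starts before RM4 ends → RM4 and RM3 overlap.
RM5 starts before RM4 ends → RM4 and RM5 overlap.
RM6 starts after RM4 ends.
RM5 starts before RM3 ends → RM3 and RM5 overlap.
RM6 starts after RM3 ends.
RM6 starts after RM5 ends.

RM2 & RM3, RM2 & RM4, RM2 & RM5, RM3 & RM4, RM3 & RM5, RM4 & RM5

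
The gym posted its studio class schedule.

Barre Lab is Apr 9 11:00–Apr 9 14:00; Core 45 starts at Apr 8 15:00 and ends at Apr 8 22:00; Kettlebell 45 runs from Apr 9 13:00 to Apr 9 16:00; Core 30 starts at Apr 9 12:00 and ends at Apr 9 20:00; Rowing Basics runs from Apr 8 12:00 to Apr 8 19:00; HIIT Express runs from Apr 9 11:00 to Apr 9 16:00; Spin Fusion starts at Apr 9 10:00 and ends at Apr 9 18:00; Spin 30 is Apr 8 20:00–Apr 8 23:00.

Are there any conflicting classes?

Sorted by start: Rowing Basics, Core 45, Spin 30, Spin Fusion, Barre Lab, HIIT Express, Core 30, Kettlebell 45.
Core 45 starts before Rowing Basics ends → Rowing Basics and Core 45 overlap.
That's a conflict, so the schedule is not conflict-free.

Yes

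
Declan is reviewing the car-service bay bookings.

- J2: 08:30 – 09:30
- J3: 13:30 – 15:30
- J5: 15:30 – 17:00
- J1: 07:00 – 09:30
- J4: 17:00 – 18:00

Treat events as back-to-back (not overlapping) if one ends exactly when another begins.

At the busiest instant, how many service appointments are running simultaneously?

2

Sweep the timeline, counting +1 at each start and −1 at each end (ends before starts at a tie):
07:00 start J1 → 1
08:30 start J2 → 2
09:30 end J1 → 1
09:30 end J2 → 0
13:30 start J3 → 1
15:30 end J3 → 0
15:30 start J5 → 1
17:00 end J5 → 0
17:00 start J4 → 1
18:00 end J4 → 0
Peak is 2, at 08:30 (J1, J2).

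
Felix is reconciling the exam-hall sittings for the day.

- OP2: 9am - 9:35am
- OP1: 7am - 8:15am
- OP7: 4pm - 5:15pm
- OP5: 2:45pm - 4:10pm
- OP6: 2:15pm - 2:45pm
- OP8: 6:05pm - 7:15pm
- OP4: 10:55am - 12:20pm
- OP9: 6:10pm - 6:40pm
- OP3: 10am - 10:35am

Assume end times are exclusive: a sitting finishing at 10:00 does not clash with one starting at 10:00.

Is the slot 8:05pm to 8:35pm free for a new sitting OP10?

OP1: ends 8:15am at or before OP10 starts 8:05pm → clear.
OP2: ends 9:35am at or before OP10 starts 8:05pm → clear.
OP3: ends 10:35am at or before OP10 starts 8:05pm → clear.
OP4: ends 12:20pm at or before OP10 starts 8:05pm → clear.
OP6: ends 2:45pm at or before OP10 starts 8:05pm → clear.
OP5: ends 4:10pm at or before OP10 starts 8:05pm → clear.
OP7: ends 5:15pm at or before OP10 starts 8:05pm → clear.
OP8: ends 7:15pm at or before OP10 starts 8:05pm → clear.
OP9: ends 6:40pm at or before OP10 starts 8:05pm → clear.

Yes — the slot is free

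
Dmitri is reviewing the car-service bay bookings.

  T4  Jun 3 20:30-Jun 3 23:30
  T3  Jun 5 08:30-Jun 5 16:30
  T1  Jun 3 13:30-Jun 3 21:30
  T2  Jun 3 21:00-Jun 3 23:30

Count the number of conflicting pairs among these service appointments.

3

Two intervals overlap when each starts before the other ends.
Sorted by start: T1, T4, T2, T3.
T4 starts before T1 ends → T1 and T4 overlap.
T2 starts before T1 ends → T1 and T2 overlap.
T3 starts after T1 ends.
T2 starts before T4 ends → T4 and T2 overlap.
T3 starts after T4 ends.
T3 starts after T2 ends.
Overlapping pairs: T1 & T2, T1 & T4, T2 & T4 — 3 in total.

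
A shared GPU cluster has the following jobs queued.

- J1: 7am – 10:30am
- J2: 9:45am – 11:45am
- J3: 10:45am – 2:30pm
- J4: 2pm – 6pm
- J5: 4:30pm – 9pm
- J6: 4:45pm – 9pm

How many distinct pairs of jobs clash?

6

Check each pair: they overlap iff neither finishes before the other starts.
Sorted by start: J1, J2, J3, J4, J5, J6.
J2 starts before J1 ends → J1 and J2 overlap.
J3 starts after J1 ends, so J1 has no further overlaps.
J3 starts before J2 ends → J2 and J3 overlap.
J4 starts after J2 ends, so J2 has no further overlaps.
J4 starts before J3 ends → J3 and J4 overlap.
J5 starts after J3 ends, so J3 has no further overlaps.
J5 starts before J4 ends → J4 and J5 overlap.
J6 starts before J4 ends → J4 and J6 overlap.
J6 starts before J5 ends → J5 and J6 overlap.
Overlapping pairs: J1 & J2, J2 & J3, J3 & J4, J4 & J5, J4 & J6, J5 & J6 — 6 in total.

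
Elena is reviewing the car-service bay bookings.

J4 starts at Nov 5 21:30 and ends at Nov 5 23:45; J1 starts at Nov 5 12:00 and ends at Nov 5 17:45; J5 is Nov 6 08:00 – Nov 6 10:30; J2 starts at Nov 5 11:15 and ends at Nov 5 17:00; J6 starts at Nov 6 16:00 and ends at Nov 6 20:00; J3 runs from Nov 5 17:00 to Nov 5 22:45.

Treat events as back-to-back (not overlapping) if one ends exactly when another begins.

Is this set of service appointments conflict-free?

Two intervals overlap when each starts before the other ends.
Sorted by start: J2, J1, J3, J4, J5, J6.
J1 starts before J2 ends → J2 and J1 overlap.
That's a conflict, so the schedule is not conflict-free.

No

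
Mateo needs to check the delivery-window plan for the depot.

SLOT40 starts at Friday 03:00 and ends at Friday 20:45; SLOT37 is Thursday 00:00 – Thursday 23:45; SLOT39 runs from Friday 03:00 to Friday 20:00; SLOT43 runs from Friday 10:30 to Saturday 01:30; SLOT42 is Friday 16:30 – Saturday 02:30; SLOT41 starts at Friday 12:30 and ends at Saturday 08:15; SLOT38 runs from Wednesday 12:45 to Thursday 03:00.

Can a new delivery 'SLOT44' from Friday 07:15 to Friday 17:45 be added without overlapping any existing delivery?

No — it overlaps SLOT39, SLOT40, SLOT41, SLOT42, SLOT43

SLOT38: ends Thursday 03:00 at or before SLOT44 starts Friday 07:15 → clear.
SLOT37: ends Thursday 23:45 at or before SLOT44 starts Friday 07:15 → clear.
SLOT39: starts Friday 03:00 before SLOT44 ends Friday 17:45, and ends Friday 20:00 after SLOT44 starts Friday 07:15 → overlap.
SLOT40: starts Friday 03:00 before SLOT44 ends Friday 17:45, and ends Friday 20:45 after SLOT44 starts Friday 07:15 → overlap.
SLOT43: starts Friday 10:30 before SLOT44 ends Friday 17:45, and ends Saturday 01:30 after SLOT44 starts Friday 07:15 → overlap.
SLOT41: starts Friday 12:30 before SLOT44 ends Friday 17:45, and ends Saturday 08:15 after SLOT44 starts Friday 07:15 → overlap.
SLOT42: starts Friday 16:30 before SLOT44 ends Friday 17:45, and ends Saturday 02:30 after SLOT44 starts Friday 07:15 → overlap.
SLOT44 overlaps SLOT39, SLOT40, SLOT41, SLOT42, SLOT43.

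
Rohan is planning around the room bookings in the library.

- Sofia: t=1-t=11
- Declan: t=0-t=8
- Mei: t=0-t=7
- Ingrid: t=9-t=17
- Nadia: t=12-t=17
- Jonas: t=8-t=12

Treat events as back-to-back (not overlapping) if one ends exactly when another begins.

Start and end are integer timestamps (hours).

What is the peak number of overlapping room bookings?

3

Sort all start/end points and keep a running count:
t=0 start Declan → 1
t=0 start Mei → 2
t=1 start Sofia → 3
t=7 end Mei → 2
t=8 end Declan → 1
t=8 start Jonas → 2
t=9 start Ingrid → 3
t=11 end Sofia → 2
t=12 end Jonas → 1
t=12 start Nadia → 2
t=17 end Ingrid → 1
t=17 end Nadia → 0
Peak is 3, at t=1 (Declan, Mei, Sofia).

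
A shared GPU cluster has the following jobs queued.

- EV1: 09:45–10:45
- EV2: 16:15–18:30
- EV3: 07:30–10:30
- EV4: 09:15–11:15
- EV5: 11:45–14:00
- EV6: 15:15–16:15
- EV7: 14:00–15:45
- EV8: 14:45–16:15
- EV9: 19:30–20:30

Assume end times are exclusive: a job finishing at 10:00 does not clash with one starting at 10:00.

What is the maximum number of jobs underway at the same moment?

3

Sort all start/end points and keep a running count:
07:30 start EV3 → 1
09:15 start EV4 → 2
09:45 start EV1 → 3
10:30 end EV3 → 2
10:45 end EV1 → 1
11:15 end EV4 → 0
11:45 start EV5 → 1
14:00 end EV5 → 0
14:00 start EV7 → 1
14:45 start EV8 → 2
15:15 start EV6 → 3
15:45 end EV7 → 2
16:15 end EV6 → 1
16:15 end EV8 → 0
16:15 start EV2 → 1
18:30 end EV2 → 0
19:30 start EV9 → 1
20:30 end EV9 → 0
Peak is 3, at 09:45 (EV1, EV3, EV4).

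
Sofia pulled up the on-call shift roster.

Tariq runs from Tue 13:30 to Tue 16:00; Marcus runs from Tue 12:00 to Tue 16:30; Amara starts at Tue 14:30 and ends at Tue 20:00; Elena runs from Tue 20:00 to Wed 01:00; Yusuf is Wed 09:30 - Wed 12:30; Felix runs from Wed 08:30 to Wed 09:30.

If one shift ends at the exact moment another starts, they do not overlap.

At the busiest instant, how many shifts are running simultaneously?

Walk through starts and ends in time order (an end at T is processed before a start at T):
Tue 12:00 start Marcus → 1
Tue 13:30 start Tariq → 2
Tue 14:30 start Amara → 3
Tue 16:00 end Tariq → 2
Tue 16:30 end Marcus → 1
Tue 20:00 end Amara → 0
Tue 20:00 start Elena → 1
Wed 01:00 end Elena → 0
Wed 08:30 start Felix → 1
Wed 09:30 end Felix → 0
Wed 09:30 start Yusuf → 1
Wed 12:30 end Yusuf → 0
Peak is 3, at Tue 14:30 (Amara, Marcus, Tariq).

3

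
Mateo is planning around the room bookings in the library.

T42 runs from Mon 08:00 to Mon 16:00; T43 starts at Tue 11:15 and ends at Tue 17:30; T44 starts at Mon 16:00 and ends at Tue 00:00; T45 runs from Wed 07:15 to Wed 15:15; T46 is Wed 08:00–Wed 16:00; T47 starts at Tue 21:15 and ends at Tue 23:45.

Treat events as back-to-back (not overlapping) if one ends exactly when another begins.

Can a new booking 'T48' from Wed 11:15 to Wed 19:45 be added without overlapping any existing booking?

No — it overlaps T45, T46

T42: ends Mon 16:00 at or before T48 starts Wed 11:15 → clear.
T44: ends Tue 00:00 at or before T48 starts Wed 11:15 → clear.
T43: ends Tue 17:30 at or before T48 starts Wed 11:15 → clear.
T47: ends Tue 23:45 at or before T48 starts Wed 11:15 → clear.
T45: starts Wed 07:15 before T48 ends Wed 19:45, and ends Wed 15:15 after T48 starts Wed 11:15 → overlap.
T46: starts Wed 08:00 before T48 ends Wed 19:45, and ends Wed 16:00 after T48 starts Wed 11:15 → overlap.
T48 overlaps T45, T46.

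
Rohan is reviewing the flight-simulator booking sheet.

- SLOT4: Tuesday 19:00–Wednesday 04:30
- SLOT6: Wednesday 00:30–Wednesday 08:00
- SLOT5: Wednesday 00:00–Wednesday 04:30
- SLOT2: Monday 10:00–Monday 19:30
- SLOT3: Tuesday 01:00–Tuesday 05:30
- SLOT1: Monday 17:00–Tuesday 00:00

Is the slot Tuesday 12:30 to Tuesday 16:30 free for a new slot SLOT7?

Yes — the slot is free

SLOT2: ends Monday 19:30 at or before SLOT7 starts Tuesday 12:30 → clear.
SLOT1: ends Tuesday 00:00 at or before SLOT7 starts Tuesday 12:30 → clear.
SLOT3: ends Tuesday 05:30 at or before SLOT7 starts Tuesday 12:30 → clear.
SLOT4: starts Tuesday 19:00 at or after SLOT7 ends Tuesday 16:30 → clear.
SLOT5: starts Wednesday 00:00 at or after SLOT7 ends Tuesday 16:30 → clear.
SLOT6: starts Wednesday 00:30 at or after SLOT7 ends Tuesday 16:30 → clear.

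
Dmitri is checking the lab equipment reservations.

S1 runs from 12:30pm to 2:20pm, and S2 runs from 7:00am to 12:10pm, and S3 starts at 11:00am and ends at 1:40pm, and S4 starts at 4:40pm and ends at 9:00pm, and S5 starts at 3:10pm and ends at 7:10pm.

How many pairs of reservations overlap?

3

Sorted by start: S2, S3, S1, S5, S4.
S3 starts before S2 ends → S2 and S3 overlap.
S1 starts after S2 ends, so S2 has no further overlaps.
S1 starts before S3 ends → S3 and S1 overlap.
S5 starts after S3 ends, so S3 has no further overlaps.
S5 starts after S1 ends, so S1 has no further overlaps.
S4 starts before S5 ends → S5 and S4 overlap.
Overlapping pairs: S1 & S3, S2 & S3, S4 & S5 — 3 in total.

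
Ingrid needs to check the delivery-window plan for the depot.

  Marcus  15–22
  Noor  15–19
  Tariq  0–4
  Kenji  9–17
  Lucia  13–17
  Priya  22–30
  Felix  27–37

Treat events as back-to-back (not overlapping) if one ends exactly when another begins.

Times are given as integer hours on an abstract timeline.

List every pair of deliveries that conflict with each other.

Felix & Priya, Kenji & Lucia, Kenji & Marcus, Kenji & Noor, Lucia & Marcus, Lucia & Noor, Marcus & Noor

Sorted by start: Tariq, Kenji, Lucia, Marcus, Noor, Priya, Felix.
Kenji starts after Tariq ends; Tariq is clear from here.
Lucia starts before Kenji ends → Kenji and Lucia overlap.
Marcus starts before Kenji ends → Kenji and Marcus overlap.
Noor starts before Kenji ends → Kenji and Noor overlap.
Priya starts after Kenji ends; Kenji is clear from here.
Marcus starts before Lucia ends → Lucia and Marcus overlap.
Noor starts before Lucia ends → Lucia and Noor overlap.
Priya starts after Lucia ends; Lucia is clear from here.
Noor starts before Marcus ends → Marcus and Noor overlap.
Priya starts exactly when Marcus ends (back-to-back, no overlap); Marcus is clear from here.
Priya starts after Noor ends; Noor is clear from here.
Felix starts before Priya ends → Priya and Felix overlap.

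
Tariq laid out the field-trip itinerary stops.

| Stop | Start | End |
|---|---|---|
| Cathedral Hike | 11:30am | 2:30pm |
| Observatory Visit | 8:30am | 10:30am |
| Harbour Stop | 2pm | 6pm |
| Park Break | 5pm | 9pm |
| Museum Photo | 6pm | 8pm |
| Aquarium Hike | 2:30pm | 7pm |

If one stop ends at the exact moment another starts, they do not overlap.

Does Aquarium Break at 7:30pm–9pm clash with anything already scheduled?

Observatory Visit: ends 10:30am at or before Aquarium Break starts 7:30pm → clear.
Cathedral Hike: ends 2:30pm at or before Aquarium Break starts 7:30pm → clear.
Harbour Stop: ends 6pm at or before Aquarium Break starts 7:30pm → clear.
Aquarium Hike: ends 7pm at or before Aquarium Break starts 7:30pm → clear.
Park Break: starts 5pm before Aquarium Break ends 9pm, and ends 9pm after Aquarium Break starts 7:30pm → overlap.
Museum Photo: starts 6pm before Aquarium Break ends 9pm, and ends 8pm after Aquarium Break starts 7:30pm → overlap.
Aquarium Break overlaps Museum Photo, Park Break.

Yes — it overlaps Museum Photo, Park Break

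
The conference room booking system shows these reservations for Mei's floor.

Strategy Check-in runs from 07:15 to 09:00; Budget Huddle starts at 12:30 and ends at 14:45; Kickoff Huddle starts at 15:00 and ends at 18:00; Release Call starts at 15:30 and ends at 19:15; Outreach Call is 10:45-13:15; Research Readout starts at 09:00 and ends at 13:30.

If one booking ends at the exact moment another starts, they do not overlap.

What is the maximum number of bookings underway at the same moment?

3

Sort all start/end points and keep a running count:
07:15 start Strategy Check-in → 1
09:00 end Strategy Check-in → 0
09:00 start Research Readout → 1
10:45 start Outreach Call → 2
12:30 start Budget Huddle → 3
13:15 end Outreach Call → 2
13:30 end Research Readout → 1
14:45 end Budget Huddle → 0
15:00 start Kickoff Huddle → 1
15:30 start Release Call → 2
18:00 end Kickoff Huddle → 1
19:15 end Release Call → 0
Peak is 3, at 12:30 (Budget Huddle, Outreach Call, Research Readout).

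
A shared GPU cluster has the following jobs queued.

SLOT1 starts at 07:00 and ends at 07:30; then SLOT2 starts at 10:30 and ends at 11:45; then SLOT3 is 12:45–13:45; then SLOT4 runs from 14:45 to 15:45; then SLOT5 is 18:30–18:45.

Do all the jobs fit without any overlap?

Yes

Sorted by start: SLOT1, SLOT2, SLOT3, SLOT4, SLOT5.
SLOT2 starts after SLOT1 ends; SLOT1 is clear from here.
SLOT3 starts after SLOT2 ends; SLOT2 is clear from here.
SLOT4 starts after SLOT3 ends; SLOT3 is clear from here.
SLOT5 starts after SLOT4 ends.
Every pair is clear; the schedule has no overlaps.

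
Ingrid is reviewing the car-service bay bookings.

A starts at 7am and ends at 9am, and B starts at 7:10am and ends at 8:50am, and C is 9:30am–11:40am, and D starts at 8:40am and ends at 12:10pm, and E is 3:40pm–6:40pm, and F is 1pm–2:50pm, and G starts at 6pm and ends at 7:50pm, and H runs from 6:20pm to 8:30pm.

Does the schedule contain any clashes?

Sorted by start: A, B, D, C, F, E, G, H.
B starts before A ends → A and B overlap.
That's a conflict, so the schedule is not conflict-free.

Yes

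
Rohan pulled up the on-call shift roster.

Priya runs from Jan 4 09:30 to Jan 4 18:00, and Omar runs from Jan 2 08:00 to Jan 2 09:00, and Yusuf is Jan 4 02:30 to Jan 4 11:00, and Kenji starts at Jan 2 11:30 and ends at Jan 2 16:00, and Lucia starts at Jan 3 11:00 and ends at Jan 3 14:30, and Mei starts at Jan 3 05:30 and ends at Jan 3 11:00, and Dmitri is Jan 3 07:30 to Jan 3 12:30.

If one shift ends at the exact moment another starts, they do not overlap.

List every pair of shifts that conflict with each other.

Dmitri & Lucia, Dmitri & Mei, Priya & Yusuf

Check each pair: they overlap iff neither finishes before the other starts.
Sorted by start: Omar, Kenji, Mei, Dmitri, Lucia, Yusuf, Priya.
Kenji starts after Omar ends; Omar is clear from here.
Mei starts after Kenji ends; Kenji is clear from here.
Dmitri starts before Mei ends → Mei and Dmitri overlap.
Lucia starts exactly when Mei ends (back-to-back, no overlap); Mei is clear from here.
Lucia starts before Dmitri ends → Dmitri and Lucia overlap.
Yusuf starts after Dmitri ends; Dmitri is clear from here.
Yusuf starts after Lucia ends; Lucia is clear from here.
Priya starts before Yusuf ends → Yusuf and Priya overlap.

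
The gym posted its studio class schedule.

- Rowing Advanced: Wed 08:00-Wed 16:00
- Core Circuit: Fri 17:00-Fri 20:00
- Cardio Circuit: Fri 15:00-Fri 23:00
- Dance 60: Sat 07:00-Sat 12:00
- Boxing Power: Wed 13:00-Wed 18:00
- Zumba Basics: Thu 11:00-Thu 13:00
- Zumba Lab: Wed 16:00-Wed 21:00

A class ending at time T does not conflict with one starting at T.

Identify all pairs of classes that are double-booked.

Boxing Power & Rowing Advanced, Boxing Power & Zumba Lab, Cardio Circuit & Core Circuit

Sorted by start: Rowing Advanced, Boxing Power, Zumba Lab, Zumba Basics, Cardio Circuit, Core Circuit, Dance 60.
Boxing Power starts before Rowing Advanced ends → Rowing Advanced and Boxing Power overlap.
Zumba Lab starts exactly when Rowing Advanced ends (back-to-back, no overlap) — done with Rowing Advanced.
Zumba Lab starts before Boxing Power ends → Boxing Power and Zumba Lab overlap.
Zumba Basics starts after Boxing Power ends — done with Boxing Power.
Zumba Basics starts after Zumba Lab ends — done with Zumba Lab.
Cardio Circuit starts after Zumba Basics ends — done with Zumba Basics.
Core Circuit starts before Cardio Circuit ends → Cardio Circuit and Core Circuit overlap.
Dance 60 starts after Cardio Circuit ends.
Dance 60 starts after Core Circuit ends.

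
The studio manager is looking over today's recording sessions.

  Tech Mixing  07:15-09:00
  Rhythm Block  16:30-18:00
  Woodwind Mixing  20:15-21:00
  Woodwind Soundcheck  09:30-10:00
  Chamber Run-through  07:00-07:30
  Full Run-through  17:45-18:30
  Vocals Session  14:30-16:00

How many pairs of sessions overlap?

Sorted by start: Chamber Run-through, Tech Mixing, Woodwind Soundcheck, Vocals Session, Rhythm Block, Full Run-through, Woodwind Mixing.
Tech Mixing starts before Chamber Run-through ends → Chamber Run-through and Tech Mixing overlap.
Woodwind Soundcheck starts after Chamber Run-through ends, so Chamber Run-through has no further overlaps.
Woodwind Soundcheck starts after Tech Mixing ends, so Tech Mixing has no further overlaps.
Vocals Session starts after Woodwind Soundcheck ends, so Woodwind Soundcheck has no further overlaps.
Rhythm Block starts after Vocals Session ends, so Vocals Session has no further overlaps.
Full Run-through starts before Rhythm Block ends → Rhythm Block and Full Run-through overlap.
Woodwind Mixing starts after Rhythm Block ends.
Woodwind Mixing starts after Full Run-through ends.
Overlapping pairs: Chamber Run-through & Tech Mixing, Full Run-through & Rhythm Block — 2 in total.

2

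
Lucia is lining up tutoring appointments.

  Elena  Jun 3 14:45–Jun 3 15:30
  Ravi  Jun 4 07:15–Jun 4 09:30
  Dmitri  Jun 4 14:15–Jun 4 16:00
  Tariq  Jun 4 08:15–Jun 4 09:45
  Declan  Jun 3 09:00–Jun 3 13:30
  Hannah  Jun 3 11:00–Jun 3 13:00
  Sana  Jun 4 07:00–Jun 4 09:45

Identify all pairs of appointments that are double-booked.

Declan & Hannah, Ravi & Sana, Ravi & Tariq, Sana & Tariq

Sorted by start: Declan, Hannah, Elena, Sana, Ravi, Tariq, Dmitri.
Hannah starts before Declan ends → Declan and Hannah overlap.
Elena starts after Declan ends, so Declan has no further overlaps.
Elena starts after Hannah ends, so Hannah has no further overlaps.
Sana starts after Elena ends, so Elena has no further overlaps.
Ravi starts before Sana ends → Sana and Ravi overlap.
Tariq starts before Sana ends → Sana and Tariq overlap.
Dmitri starts after Sana ends.
Tariq starts before Ravi ends → Ravi and Tariq overlap.
Dmitri starts after Ravi ends.
Dmitri starts after Tariq ends.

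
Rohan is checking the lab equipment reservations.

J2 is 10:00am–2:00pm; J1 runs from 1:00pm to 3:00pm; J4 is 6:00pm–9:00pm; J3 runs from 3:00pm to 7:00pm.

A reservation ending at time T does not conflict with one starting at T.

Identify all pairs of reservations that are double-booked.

J1 & J2, J3 & J4

Sorted by start: J2, J1, J3, J4.
J1 starts before J2 ends → J2 and J1 overlap.
J3 starts after J2 ends, so nothing later overlaps J2 either.
J3 starts exactly when J1 ends (back-to-back, no overlap), so nothing later overlaps J1 either.
J4 starts before J3 ends → J3 and J4 overlap.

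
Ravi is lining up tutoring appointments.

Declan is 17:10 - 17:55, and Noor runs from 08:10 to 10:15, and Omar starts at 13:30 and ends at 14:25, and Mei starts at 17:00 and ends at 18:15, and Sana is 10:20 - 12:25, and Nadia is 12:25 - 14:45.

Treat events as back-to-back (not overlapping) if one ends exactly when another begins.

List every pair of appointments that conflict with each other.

Two intervals overlap when each starts before the other ends.
Sorted by start: Noor, Sana, Nadia, Omar, Mei, Declan.
Sana starts after Noor ends, so Noor has no further overlaps.
Nadia starts exactly when Sana ends (back-to-back, no overlap), so Sana has no further overlaps.
Omar starts before Nadia ends → Nadia and Omar overlap.
Mei starts after Nadia ends, so Nadia has no further overlaps.
Mei starts after Omar ends, so Omar has no further overlaps.
Declan starts before Mei ends → Mei and Declan overlap.

Declan & Mei, Nadia & Omar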